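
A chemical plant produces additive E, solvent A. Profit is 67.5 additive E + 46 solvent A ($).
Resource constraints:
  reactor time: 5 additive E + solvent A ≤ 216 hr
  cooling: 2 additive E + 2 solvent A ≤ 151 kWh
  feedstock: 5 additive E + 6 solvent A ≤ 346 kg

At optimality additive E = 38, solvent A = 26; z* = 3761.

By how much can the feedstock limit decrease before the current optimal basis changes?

Binding constraints: reactor time, feedstock. The basis is B = [[5,1],[5,6]] with det 25.
Per unit decrease in feedstock, x* moves by d = (0.04, -0.2).
The basis stays optimal until solvent A reaches 0; allowable decrease = 130 kg.

130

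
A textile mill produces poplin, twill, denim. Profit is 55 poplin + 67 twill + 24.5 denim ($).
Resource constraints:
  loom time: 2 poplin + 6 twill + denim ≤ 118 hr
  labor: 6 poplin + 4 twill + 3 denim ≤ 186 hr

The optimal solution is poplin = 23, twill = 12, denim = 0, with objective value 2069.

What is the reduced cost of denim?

Both loom time and labor are binding at x*.
The binding rows give the dual system: 2·y_loom time + 6·y_labor = 55 and 6·y_loom time + 4·y_labor = 67.
Solving: y_loom time = 6.5, y_labor = 7.
Reduced cost of denim: c₃ − yᵀa₃ = 24.5 − (6.5·1 + 7·3) = 24.5 − 27.5 = -3.

-3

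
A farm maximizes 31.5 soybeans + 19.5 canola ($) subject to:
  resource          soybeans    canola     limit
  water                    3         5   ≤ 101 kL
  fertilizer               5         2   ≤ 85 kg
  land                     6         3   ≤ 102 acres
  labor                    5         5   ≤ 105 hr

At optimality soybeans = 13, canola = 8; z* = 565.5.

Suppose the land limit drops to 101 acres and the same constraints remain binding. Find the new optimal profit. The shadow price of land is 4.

561.5

Δb = -1, so new z* = 565.5 + (4)·(-1) = 565.5 − 4 = 561.5.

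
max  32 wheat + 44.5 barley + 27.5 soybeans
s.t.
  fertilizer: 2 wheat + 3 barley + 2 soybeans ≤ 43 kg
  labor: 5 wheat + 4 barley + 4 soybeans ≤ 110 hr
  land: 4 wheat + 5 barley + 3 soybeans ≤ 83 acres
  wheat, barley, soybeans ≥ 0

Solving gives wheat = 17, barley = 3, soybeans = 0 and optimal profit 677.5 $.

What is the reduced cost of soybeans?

-1

Binding: fertilizer and land. Non-binding: labor (13 unused).
By complementary slackness, y = 0 for the non-binding constraint.
Dual feasibility on the basic columns requires 2·y_fertilizer + 4·y_land = 32, 3·y_fertilizer + 5·y_land = 44.5.
Solving: y_fertilizer = 9, y_land = 3.5.
Reduced cost of soybeans: c₃ − yᵀa₃ = 27.5 − (9·2 + 3.5·3) = 27.5 − 28.5 = -1.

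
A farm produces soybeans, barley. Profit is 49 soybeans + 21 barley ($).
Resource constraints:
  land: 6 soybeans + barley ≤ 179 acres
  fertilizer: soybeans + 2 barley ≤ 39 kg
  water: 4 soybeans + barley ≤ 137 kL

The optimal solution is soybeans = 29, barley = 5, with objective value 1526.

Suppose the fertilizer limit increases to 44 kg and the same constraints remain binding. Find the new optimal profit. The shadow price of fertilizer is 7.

1561

Δb = 5, so new z* = 1526 + (7)·(5) = 1526 + 35 = 1561.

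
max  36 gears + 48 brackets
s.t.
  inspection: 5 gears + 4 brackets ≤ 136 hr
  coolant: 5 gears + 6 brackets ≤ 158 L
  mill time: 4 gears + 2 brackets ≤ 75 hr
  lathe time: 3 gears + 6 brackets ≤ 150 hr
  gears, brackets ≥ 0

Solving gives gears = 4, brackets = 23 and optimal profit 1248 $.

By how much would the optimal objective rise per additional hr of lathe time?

Check each constraint at x*: inspection 112/136 (slack 24); coolant 158/158 (tight); mill time 62/75 (slack 13); lathe time 150/150 (tight).
Since inspection, mill time are not tight, their duals are 0.
The binding rows give the dual system: 5·y_coolant + 3·y_lathe time = 36 and 6·y_coolant + 6·y_lathe time = 48.
This yields shadow prices y_coolant = 6, y_lathe time = 2.
Shadow price of lathe time = 2.

2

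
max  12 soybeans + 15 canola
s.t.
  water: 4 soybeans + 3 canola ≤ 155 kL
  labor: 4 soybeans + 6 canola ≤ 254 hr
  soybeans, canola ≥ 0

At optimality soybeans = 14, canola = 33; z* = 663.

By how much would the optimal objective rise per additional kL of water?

1

At the optimum: water uses 155 of 155 (binding); labor uses 254 of 254 (binding).
From A_Bᵀ y = c: 4·y_water + 4·y_labor = 12; 3·y_water + 6·y_labor = 15.
→ y_water = 1 and y_labor = 2.
Shadow price of water = 1.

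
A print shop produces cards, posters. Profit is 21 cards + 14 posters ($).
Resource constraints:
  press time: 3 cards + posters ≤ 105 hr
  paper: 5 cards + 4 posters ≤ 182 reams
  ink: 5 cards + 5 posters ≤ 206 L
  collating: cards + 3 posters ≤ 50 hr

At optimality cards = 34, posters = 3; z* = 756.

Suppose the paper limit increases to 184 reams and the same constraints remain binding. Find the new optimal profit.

Check each constraint at x*: press time 105/105 (tight); paper 182/182 (tight); ink 185/206 (slack 21); collating 43/50 (slack 7).
Slack constraints have shadow price 0 (complementary slackness).
The binding rows give the dual system: 3·y_press time + 5·y_paper = 21 and 1·y_press time + 4·y_paper = 14.
Solving: y_press time = 2, y_paper = 3.
Δz = y_paper·Δb = 3 × (2) = 6, so new z* = 756 + 6 = 762.

762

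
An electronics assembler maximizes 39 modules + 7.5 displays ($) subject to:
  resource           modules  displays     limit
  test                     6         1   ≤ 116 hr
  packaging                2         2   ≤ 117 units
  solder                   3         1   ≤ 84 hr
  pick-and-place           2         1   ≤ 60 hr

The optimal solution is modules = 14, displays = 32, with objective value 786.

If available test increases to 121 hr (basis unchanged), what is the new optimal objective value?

Binding: test and pick-and-place. Non-binding: packaging (25 unused), solder (10 unused).
By complementary slackness, y = 0 for the non-binding constraints.
From A_Bᵀ y = c: 6·y_test + 2·y_pick-and-place = 39; 1·y_test + 1·y_pick-and-place = 7.5.
This yields shadow prices y_test = 6, y_pick-and-place = 1.5.
Δz = y_test·Δb = 6 × (5) = 30, so new z* = 786 + 30 = 816.

816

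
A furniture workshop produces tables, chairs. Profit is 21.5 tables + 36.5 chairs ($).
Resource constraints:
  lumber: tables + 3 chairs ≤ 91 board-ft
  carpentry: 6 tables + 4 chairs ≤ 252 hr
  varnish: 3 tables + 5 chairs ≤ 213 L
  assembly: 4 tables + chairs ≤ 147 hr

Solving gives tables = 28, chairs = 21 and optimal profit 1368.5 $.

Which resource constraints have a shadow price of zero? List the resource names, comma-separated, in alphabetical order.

lumber: 91/91 (binding)
carpentry: 252/252 (binding)
varnish: 189/213 (slack 24)
assembly: 133/147 (slack 14)
By complementary slackness, a constraint with positive slack has shadow price 0 → assembly, varnish.

assembly, varnish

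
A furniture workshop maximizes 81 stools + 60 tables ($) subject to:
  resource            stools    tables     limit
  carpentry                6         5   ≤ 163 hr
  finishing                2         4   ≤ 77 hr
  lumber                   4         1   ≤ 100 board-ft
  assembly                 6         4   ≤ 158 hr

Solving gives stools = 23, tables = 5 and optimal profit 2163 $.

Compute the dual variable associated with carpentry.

At the optimum: carpentry uses 163 of 163 (binding); finishing uses 66 of 77 (slack = 11); lumber uses 97 of 100 (slack = 3); assembly uses 158 of 158 (binding).
Since finishing, lumber are not tight, their duals are 0.
Dual feasibility on the basic columns requires 6·y_carpentry + 6·y_assembly = 81, 5·y_carpentry + 4·y_assembly = 60.
→ y_carpentry = 6 and y_assembly = 7.5.
Shadow price of carpentry = 6.

6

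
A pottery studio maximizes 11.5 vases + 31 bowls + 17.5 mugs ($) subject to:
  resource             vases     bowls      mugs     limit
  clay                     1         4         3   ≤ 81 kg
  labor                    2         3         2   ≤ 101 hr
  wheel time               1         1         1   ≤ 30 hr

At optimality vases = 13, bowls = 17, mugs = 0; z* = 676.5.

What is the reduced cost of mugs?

At the optimum: clay uses 81 of 81 (binding); labor uses 77 of 101 (slack = 24); wheel time uses 30 of 30 (binding).
Since labor is not tight, its dual is 0.
The binding rows give the dual system: 1·y_clay + 1·y_wheel time = 11.5 and 4·y_clay + 1·y_wheel time = 31.
Solving: y_clay = 6.5, y_wheel time = 5.
Reduced cost of mugs: c₃ − yᵀa₃ = 17.5 − (6.5·3 + 5·1) = 17.5 − 24.5 = -7.

-7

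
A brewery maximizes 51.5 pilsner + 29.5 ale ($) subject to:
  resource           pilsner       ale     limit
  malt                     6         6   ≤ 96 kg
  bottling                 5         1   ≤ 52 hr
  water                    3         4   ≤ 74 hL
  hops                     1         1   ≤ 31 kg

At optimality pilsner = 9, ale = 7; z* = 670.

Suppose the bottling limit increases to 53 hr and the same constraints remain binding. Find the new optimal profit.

675.5

Binding: malt and bottling. Non-binding: water (19 unused), hops (15 unused).
By complementary slackness, y = 0 for the non-binding constraints.
The binding rows give the dual system: 6·y_malt + 5·y_bottling = 51.5 and 6·y_malt + 1·y_bottling = 29.5.
This yields shadow prices y_malt = 4, y_bottling = 5.5.
Δz = y_bottling·Δb = 5.5 × (1) = 5.5, so new z* = 670 + 5.5 = 675.5.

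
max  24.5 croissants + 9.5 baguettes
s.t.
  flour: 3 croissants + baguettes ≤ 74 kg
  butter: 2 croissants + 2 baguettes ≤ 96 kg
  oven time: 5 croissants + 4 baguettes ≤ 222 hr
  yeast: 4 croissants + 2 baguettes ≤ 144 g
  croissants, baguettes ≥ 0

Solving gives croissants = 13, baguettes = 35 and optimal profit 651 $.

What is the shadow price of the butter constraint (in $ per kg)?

Binding: flour and butter. Non-binding: oven time (17 unused), yeast (22 unused).
Slack constraints have shadow price 0 (complementary slackness).
The binding rows give the dual system: 3·y_flour + 2·y_butter = 24.5 and 1·y_flour + 2·y_butter = 9.5.
→ y_flour = 7.5 and y_butter = 1.
Shadow price of butter = 1.

1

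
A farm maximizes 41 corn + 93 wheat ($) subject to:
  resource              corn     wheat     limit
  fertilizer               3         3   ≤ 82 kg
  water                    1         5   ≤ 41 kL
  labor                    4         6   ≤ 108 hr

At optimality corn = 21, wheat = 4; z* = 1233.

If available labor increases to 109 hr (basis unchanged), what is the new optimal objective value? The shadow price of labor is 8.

1241

Δb = 1, so new z* = 1233 + (8)·(1) = 1233 + 8 = 1241.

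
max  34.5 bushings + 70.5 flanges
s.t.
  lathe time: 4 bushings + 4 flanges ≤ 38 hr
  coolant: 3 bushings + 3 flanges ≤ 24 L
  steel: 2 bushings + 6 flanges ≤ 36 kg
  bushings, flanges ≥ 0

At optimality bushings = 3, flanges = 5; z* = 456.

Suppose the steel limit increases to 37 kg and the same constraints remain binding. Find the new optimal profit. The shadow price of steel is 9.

465

Δb = 1, so new z* = 456 + (9)·(1) = 456 + 9 = 465.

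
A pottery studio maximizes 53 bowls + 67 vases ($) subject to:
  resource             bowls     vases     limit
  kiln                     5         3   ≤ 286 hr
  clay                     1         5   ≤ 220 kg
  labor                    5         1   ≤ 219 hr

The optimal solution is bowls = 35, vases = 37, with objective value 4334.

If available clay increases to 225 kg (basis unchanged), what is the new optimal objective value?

At the optimum: kiln uses 286 of 286 (binding); clay uses 220 of 220 (binding); labor uses 212 of 219 (slack = 7).
By complementary slackness, y = 0 for the non-binding constraint.
The binding rows give the dual system: 5·y_kiln + 1·y_clay = 53 and 3·y_kiln + 5·y_clay = 67.
Solving: y_kiln = 9, y_clay = 8.
Δz = y_clay·Δb = 8 × (5) = 40, so new z* = 4334 + 40 = 4374.

4374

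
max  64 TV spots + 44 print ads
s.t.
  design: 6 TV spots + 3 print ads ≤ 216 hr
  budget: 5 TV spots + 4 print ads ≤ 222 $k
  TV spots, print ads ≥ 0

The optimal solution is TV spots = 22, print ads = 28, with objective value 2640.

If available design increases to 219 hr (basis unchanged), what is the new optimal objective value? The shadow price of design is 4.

Δb = 3, so new z* = 2640 + (4)·(3) = 2640 + 12 = 2652.

2652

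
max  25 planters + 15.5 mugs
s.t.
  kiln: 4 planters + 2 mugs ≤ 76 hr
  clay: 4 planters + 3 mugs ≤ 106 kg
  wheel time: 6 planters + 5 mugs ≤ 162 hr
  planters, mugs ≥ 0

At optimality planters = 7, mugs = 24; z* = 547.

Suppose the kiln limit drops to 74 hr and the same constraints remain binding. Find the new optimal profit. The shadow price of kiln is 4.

Δb = -2, so new z* = 547 + (4)·(-2) = 547 − 8 = 539.

539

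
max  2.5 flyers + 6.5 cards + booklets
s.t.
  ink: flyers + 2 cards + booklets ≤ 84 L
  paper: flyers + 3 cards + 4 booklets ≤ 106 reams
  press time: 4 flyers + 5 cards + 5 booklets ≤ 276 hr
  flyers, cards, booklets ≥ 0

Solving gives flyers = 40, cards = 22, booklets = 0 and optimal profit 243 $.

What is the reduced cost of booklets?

Check each constraint at x*: ink 84/84 (tight); paper 106/106 (tight); press time 270/276 (slack 6).
By complementary slackness, y = 0 for the non-binding constraint.
From A_Bᵀ y = c: 1·y_ink + 1·y_paper = 2.5; 2·y_ink + 3·y_paper = 6.5.
→ y_ink = 1 and y_paper = 1.5.
Reduced cost of booklets: c₃ − yᵀa₃ = 1 − (1·1 + 1.5·4) = 1 − 7 = -6.

-6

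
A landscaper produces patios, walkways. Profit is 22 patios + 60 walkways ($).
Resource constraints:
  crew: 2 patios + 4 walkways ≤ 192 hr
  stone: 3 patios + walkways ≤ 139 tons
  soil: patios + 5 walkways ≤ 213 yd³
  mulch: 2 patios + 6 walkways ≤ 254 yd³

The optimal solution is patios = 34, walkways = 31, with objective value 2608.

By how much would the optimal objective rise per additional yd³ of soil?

Binding: crew and mulch. Non-binding: stone (6 unused), soil (24 unused).
Slack constraints have shadow price 0 (complementary slackness).
Dual feasibility on the basic columns requires 2·y_crew + 2·y_mulch = 22, 4·y_crew + 6·y_mulch = 60.
This yields shadow prices y_crew = 3, y_mulch = 8.
Shadow price of soil = 0.

0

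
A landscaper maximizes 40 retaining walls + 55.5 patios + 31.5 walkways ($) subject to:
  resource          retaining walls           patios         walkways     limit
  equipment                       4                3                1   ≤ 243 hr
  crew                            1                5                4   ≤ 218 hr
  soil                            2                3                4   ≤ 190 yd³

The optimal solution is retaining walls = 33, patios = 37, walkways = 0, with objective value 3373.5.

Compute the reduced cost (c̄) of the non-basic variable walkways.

-1

Check each constraint at x*: equipment 243/243 (tight); crew 218/218 (tight); soil 177/190 (slack 13).
Since soil is not tight, its dual is 0.
The binding rows give the dual system: 4·y_equipment + 1·y_crew = 40 and 3·y_equipment + 5·y_crew = 55.5.
→ y_equipment = 8.5 and y_crew = 6.
Reduced cost of walkways: c₃ − yᵀa₃ = 31.5 − (8.5·1 + 6·4) = 31.5 − 32.5 = -1.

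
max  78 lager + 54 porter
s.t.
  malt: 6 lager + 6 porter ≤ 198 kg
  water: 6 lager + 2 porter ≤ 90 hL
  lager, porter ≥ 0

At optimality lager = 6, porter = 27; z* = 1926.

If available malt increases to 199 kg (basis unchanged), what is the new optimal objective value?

1933

Both malt and water are binding at x*.
Dual feasibility on the basic columns requires 6·y_malt + 6·y_water = 78, 6·y_malt + 2·y_water = 54.
Solving: y_malt = 7, y_water = 6.
Δz = y_malt·Δb = 7 × (1) = 7, so new z* = 1926 + 7 = 1933.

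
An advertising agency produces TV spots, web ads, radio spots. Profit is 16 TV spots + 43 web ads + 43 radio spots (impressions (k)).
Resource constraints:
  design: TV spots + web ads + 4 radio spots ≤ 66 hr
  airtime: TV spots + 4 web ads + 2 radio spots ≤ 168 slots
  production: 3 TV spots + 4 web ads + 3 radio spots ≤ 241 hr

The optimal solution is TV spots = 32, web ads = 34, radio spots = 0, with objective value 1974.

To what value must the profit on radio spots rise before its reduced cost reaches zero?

Binding: design and airtime. Non-binding: production (9 unused).
Since production is not tight, its dual is 0.
From A_Bᵀ y = c: 1·y_design + 1·y_airtime = 16; 1·y_design + 4·y_airtime = 43.
→ y_design = 7 and y_airtime = 9.
radio spots enters the basis when its profit ≥ yᵀa₃ = 7·4 + 9·2 = 46.

46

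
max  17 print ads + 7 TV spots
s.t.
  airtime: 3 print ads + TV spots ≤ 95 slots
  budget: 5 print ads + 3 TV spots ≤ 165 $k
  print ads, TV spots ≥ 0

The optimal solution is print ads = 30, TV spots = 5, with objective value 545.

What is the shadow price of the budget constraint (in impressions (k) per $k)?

Check each constraint at x*: airtime 95/95 (tight); budget 165/165 (tight).
Dual feasibility on the basic columns requires 3·y_airtime + 5·y_budget = 17, 1·y_airtime + 3·y_budget = 7.
Solving: y_airtime = 4, y_budget = 1.
Shadow price of budget = 1.

1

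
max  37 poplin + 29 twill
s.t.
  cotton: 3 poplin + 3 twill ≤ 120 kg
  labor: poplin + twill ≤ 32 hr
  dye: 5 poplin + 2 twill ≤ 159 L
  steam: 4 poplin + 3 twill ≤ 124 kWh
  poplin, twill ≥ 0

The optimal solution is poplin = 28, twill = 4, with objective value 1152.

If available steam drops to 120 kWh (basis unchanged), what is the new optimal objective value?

1120

Binding: labor and steam. Non-binding: cotton (24 unused), dye (11 unused).
By complementary slackness, y = 0 for the non-binding constraints.
The binding rows give the dual system: 1·y_labor + 4·y_steam = 37 and 1·y_labor + 3·y_steam = 29.
→ y_labor = 5 and y_steam = 8.
Δz = y_steam·Δb = 8 × (-4) = -32, so new z* = 1152 − 32 = 1120.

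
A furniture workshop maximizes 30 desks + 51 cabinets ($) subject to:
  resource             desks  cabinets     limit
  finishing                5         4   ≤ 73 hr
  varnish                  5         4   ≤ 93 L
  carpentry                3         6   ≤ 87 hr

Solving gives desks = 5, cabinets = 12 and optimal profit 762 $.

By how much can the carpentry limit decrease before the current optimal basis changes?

43.2

Binding constraints: finishing, carpentry. The basis is B = [[5,4],[3,6]] with det 18.
Per unit decrease in carpentry, x* moves by d = (0.2222, -0.2778).
The basis stays optimal until cabinets reaches 0; allowable decrease = 43.2 hr.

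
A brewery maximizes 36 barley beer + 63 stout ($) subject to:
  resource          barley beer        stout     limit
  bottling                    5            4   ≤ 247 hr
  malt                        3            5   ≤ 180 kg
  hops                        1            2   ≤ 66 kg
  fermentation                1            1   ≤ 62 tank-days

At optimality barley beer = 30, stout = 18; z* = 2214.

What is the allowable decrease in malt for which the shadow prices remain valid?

15

Binding constraints: malt, hops. The basis is B = [[3,5],[1,2]] with det 1.
Per unit decrease in malt, x* moves by d = (-2, 1).
The basis stays optimal until barley beer reaches 0; allowable decrease = 15 kg.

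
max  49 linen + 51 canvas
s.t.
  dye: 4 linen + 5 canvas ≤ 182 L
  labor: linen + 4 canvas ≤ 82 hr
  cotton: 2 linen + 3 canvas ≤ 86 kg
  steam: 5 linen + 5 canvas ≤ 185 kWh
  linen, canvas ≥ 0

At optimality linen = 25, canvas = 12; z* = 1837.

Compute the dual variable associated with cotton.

At the optimum: dye uses 160 of 182 (slack = 22); labor uses 73 of 82 (slack = 9); cotton uses 86 of 86 (binding); steam uses 185 of 185 (binding).
Since dye, labor are not tight, their duals are 0.
From A_Bᵀ y = c: 2·y_cotton + 5·y_steam = 49; 3·y_cotton + 5·y_steam = 51.
This yields shadow prices y_cotton = 2, y_steam = 9.
Shadow price of cotton = 2.

2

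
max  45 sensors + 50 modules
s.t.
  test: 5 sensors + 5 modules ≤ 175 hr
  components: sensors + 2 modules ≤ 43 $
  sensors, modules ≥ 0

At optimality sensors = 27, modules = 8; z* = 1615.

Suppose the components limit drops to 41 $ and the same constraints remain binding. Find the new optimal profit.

Both test and components are binding at x*.
From A_Bᵀ y = c: 5·y_test + 1·y_components = 45; 5·y_test + 2·y_components = 50.
→ y_test = 8 and y_components = 5.
Δz = y_components·Δb = 5 × (-2) = -10, so new z* = 1615 − 10 = 1605.

1605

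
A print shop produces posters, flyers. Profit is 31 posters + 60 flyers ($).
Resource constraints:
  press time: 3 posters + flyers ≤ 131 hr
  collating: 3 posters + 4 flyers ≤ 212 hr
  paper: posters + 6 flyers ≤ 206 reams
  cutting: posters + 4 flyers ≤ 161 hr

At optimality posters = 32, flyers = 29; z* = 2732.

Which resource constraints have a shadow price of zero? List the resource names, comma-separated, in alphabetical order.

cutting, press time

press time: 125/131 (slack 6)
collating: 212/212 (binding)
paper: 206/206 (binding)
cutting: 148/161 (slack 13)
By complementary slackness, a constraint with positive slack has shadow price 0 → cutting, press time.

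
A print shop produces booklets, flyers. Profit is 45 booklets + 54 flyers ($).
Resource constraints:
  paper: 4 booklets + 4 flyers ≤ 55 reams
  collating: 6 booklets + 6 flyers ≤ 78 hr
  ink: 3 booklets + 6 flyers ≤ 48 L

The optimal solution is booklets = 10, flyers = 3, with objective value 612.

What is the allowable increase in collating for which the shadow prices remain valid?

Binding constraints: collating, ink. The basis is B = [[6,6],[3,6]] with det 18.
Per unit increase in collating, x* moves by d = (0.3333, -0.1667).
The basis stays optimal until paper becomes binding; allowable increase = 4.5 hr.

4.5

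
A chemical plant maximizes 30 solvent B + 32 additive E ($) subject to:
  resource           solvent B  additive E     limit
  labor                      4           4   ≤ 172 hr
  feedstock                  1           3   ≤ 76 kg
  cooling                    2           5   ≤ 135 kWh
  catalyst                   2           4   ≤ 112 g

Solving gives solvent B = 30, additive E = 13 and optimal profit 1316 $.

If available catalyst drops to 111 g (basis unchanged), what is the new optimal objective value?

1315

Binding: labor and catalyst. Non-binding: feedstock (7 unused), cooling (10 unused).
Since feedstock, cooling are not tight, their duals are 0.
From A_Bᵀ y = c: 4·y_labor + 2·y_catalyst = 30; 4·y_labor + 4·y_catalyst = 32.
→ y_labor = 7 and y_catalyst = 1.
Δz = y_catalyst·Δb = 1 × (-1) = -1, so new z* = 1316 − 1 = 1315.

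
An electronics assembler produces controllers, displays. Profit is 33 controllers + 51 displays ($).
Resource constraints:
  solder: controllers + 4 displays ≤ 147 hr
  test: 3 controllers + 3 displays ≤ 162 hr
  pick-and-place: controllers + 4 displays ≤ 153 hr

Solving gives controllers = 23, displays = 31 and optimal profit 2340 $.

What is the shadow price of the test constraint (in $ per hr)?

9

Binding: solder and test. Non-binding: pick-and-place (6 unused).
Since pick-and-place is not tight, its dual is 0.
The binding rows give the dual system: 1·y_solder + 3·y_test = 33 and 4·y_solder + 3·y_test = 51.
This yields shadow prices y_solder = 6, y_test = 9.
Shadow price of test = 9.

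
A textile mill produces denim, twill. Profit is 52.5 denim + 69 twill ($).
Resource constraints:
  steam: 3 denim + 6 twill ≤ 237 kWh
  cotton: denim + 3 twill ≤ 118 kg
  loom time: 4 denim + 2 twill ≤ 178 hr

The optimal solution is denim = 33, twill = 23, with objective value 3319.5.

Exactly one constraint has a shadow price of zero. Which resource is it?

cotton

steam: 237/237 (binding)
cotton: 102/118 (slack 16)
loom time: 178/178 (binding)
By complementary slackness, a constraint with positive slack has shadow price 0 → cotton.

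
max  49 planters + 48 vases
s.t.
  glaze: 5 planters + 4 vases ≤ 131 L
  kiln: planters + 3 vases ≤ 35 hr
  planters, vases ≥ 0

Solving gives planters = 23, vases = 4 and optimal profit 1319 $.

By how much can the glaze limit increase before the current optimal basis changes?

Binding constraints: glaze, kiln. The basis is B = [[5,4],[1,3]] with det 11.
Per unit increase in glaze, x* moves by d = (0.2727, -0.0909).
The basis stays optimal until vases reaches 0; allowable increase = 44 L.

44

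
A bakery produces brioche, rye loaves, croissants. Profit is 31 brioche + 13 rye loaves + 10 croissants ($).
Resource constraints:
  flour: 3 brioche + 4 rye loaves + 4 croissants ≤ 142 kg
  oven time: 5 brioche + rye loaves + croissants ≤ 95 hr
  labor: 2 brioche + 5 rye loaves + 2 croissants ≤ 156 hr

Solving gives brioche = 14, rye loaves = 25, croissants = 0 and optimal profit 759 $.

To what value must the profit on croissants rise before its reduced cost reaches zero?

At the optimum: flour uses 142 of 142 (binding); oven time uses 95 of 95 (binding); labor uses 153 of 156 (slack = 3).
Since labor is not tight, its dual is 0.
Dual feasibility on the basic columns requires 3·y_flour + 5·y_oven time = 31, 4·y_flour + 1·y_oven time = 13.
Solving: y_flour = 2, y_oven time = 5.
croissants enters the basis when its profit ≥ yᵀa₃ = 2·4 + 5·1 = 13.

13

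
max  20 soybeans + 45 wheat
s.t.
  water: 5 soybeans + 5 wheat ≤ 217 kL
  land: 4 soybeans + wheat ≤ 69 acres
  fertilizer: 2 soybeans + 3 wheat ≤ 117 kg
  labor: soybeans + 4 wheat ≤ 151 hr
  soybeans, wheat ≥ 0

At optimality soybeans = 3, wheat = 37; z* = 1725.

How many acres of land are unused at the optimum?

land used = 4·3 + 1·37 = 49; slack = 69 − 49 = 20.

20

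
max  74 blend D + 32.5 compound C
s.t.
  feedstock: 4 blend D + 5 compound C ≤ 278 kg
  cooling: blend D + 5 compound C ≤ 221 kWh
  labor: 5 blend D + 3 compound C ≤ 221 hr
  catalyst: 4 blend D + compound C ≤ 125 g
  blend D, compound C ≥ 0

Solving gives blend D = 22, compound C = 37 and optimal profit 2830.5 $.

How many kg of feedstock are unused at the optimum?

5

feedstock used = 4·22 + 5·37 = 273; slack = 278 − 273 = 5.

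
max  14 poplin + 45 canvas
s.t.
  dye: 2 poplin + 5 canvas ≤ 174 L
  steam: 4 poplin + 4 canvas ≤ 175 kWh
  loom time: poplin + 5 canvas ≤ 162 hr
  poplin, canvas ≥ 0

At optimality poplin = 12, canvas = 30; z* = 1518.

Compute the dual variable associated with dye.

At the optimum: dye uses 174 of 174 (binding); steam uses 168 of 175 (slack = 7); loom time uses 162 of 162 (binding).
Since steam is not tight, its dual is 0.
Dual feasibility on the basic columns requires 2·y_dye + 1·y_loom time = 14, 5·y_dye + 5·y_loom time = 45.
This yields shadow prices y_dye = 5, y_loom time = 4.
Shadow price of dye = 5.

5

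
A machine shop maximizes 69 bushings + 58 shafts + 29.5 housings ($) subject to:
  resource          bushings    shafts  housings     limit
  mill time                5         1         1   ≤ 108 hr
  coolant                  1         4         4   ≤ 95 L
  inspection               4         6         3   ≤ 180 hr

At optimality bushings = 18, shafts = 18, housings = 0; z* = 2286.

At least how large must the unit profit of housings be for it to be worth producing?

32.5

At the optimum: mill time uses 108 of 108 (binding); coolant uses 90 of 95 (slack = 5); inspection uses 180 of 180 (binding).
Since coolant is not tight, its dual is 0.
Dual feasibility on the basic columns requires 5·y_mill time + 4·y_inspection = 69, 1·y_mill time + 6·y_inspection = 58.
→ y_mill time = 7 and y_inspection = 8.5.
housings enters the basis when its profit ≥ yᵀa₃ = 7·1 + 8.5·3 = 32.5.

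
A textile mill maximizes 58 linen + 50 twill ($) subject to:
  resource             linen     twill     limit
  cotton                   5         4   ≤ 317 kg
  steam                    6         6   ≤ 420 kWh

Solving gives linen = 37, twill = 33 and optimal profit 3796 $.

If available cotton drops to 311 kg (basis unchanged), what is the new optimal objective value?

3748

Check each constraint at x*: cotton 317/317 (tight); steam 420/420 (tight).
From A_Bᵀ y = c: 5·y_cotton + 6·y_steam = 58; 4·y_cotton + 6·y_steam = 50.
Solving: y_cotton = 8, y_steam = 3.
Δz = y_cotton·Δb = 8 × (-6) = -48, so new z* = 3796 − 48 = 3748.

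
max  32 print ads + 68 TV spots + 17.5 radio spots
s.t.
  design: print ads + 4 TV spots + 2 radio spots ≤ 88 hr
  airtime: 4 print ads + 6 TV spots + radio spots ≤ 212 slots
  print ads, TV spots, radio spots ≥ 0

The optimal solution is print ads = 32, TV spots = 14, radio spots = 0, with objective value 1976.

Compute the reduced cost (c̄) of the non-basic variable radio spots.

-4.5

Check each constraint at x*: design 88/88 (tight); airtime 212/212 (tight).
From A_Bᵀ y = c: 1·y_design + 4·y_airtime = 32; 4·y_design + 6·y_airtime = 68.
→ y_design = 8 and y_airtime = 6.
Reduced cost of radio spots: c₃ − yᵀa₃ = 17.5 − (8·2 + 6·1) = 17.5 − 22 = -4.5.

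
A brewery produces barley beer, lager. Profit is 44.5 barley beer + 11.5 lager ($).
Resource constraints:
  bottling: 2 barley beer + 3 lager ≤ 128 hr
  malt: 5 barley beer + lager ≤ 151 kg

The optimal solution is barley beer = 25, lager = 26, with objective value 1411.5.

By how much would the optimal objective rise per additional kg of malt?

Check each constraint at x*: bottling 128/128 (tight); malt 151/151 (tight).
From A_Bᵀ y = c: 2·y_bottling + 5·y_malt = 44.5; 3·y_bottling + 1·y_malt = 11.5.
→ y_bottling = 1 and y_malt = 8.5.
Shadow price of malt = 8.5.

8.5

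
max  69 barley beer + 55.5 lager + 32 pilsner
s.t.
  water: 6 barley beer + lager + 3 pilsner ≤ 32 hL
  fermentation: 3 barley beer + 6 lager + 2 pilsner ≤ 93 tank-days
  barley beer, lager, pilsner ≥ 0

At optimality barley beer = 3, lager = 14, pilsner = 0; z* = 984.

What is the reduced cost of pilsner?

At the optimum: water uses 32 of 32 (binding); fermentation uses 93 of 93 (binding).
The binding rows give the dual system: 6·y_water + 3·y_fermentation = 69 and 1·y_water + 6·y_fermentation = 55.5.
→ y_water = 7.5 and y_fermentation = 8.
Reduced cost of pilsner: c₃ − yᵀa₃ = 32 − (7.5·3 + 8·2) = 32 − 38.5 = -6.5.

-6.5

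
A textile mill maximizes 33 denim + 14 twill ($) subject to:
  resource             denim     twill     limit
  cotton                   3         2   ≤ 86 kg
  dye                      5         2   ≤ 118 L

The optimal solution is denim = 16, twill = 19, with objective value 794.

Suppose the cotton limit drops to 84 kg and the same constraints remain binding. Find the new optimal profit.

792

At the optimum: cotton uses 86 of 86 (binding); dye uses 118 of 118 (binding).
The binding rows give the dual system: 3·y_cotton + 5·y_dye = 33 and 2·y_cotton + 2·y_dye = 14.
Solving: y_cotton = 1, y_dye = 6.
Δz = y_cotton·Δb = 1 × (-2) = -2, so new z* = 794 − 2 = 792.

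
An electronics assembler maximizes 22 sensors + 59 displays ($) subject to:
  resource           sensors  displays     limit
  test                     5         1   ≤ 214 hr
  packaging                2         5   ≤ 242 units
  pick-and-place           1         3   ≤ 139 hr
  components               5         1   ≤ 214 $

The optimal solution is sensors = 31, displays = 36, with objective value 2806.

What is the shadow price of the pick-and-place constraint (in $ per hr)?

Binding: packaging and pick-and-place. Non-binding: test (23 unused), components (23 unused).
Slack constraints have shadow price 0 (complementary slackness).
The binding rows give the dual system: 2·y_packaging + 1·y_pick-and-place = 22 and 5·y_packaging + 3·y_pick-and-place = 59.
→ y_packaging = 7 and y_pick-and-place = 8.
Shadow price of pick-and-place = 8.

8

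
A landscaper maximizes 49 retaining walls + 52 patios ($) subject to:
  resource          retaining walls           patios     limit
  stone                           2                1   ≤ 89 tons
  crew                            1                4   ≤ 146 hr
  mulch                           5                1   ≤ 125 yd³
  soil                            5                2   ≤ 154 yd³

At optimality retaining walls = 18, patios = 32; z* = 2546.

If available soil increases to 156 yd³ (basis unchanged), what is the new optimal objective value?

At the optimum: stone uses 68 of 89 (slack = 21); crew uses 146 of 146 (binding); mulch uses 122 of 125 (slack = 3); soil uses 154 of 154 (binding).
Slack constraints have shadow price 0 (complementary slackness).
Dual feasibility on the basic columns requires 1·y_crew + 5·y_soil = 49, 4·y_crew + 2·y_soil = 52.
→ y_crew = 9 and y_soil = 8.
Δz = y_soil·Δb = 8 × (2) = 16, so new z* = 2546 + 16 = 2562.

2562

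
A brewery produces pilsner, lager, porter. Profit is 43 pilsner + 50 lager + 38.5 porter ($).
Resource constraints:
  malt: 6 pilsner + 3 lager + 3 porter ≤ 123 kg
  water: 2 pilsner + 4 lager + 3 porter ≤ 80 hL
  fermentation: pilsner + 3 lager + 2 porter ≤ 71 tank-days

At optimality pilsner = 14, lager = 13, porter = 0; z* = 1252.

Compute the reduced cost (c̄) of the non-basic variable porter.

Check each constraint at x*: malt 123/123 (tight); water 80/80 (tight); fermentation 53/71 (slack 18).
Slack constraints have shadow price 0 (complementary slackness).
Dual feasibility on the basic columns requires 6·y_malt + 2·y_water = 43, 3·y_malt + 4·y_water = 50.
This yields shadow prices y_malt = 4, y_water = 9.5.
Reduced cost of porter: c₃ − yᵀa₃ = 38.5 − (4·3 + 9.5·3) = 38.5 − 40.5 = -2.

-2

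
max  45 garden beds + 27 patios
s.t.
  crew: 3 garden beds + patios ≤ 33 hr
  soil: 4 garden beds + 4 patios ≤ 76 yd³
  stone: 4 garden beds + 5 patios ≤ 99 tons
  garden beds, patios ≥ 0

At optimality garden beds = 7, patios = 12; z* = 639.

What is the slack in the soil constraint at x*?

soil used = 4·7 + 4·12 = 76; slack = 76 − 76 = 0.

0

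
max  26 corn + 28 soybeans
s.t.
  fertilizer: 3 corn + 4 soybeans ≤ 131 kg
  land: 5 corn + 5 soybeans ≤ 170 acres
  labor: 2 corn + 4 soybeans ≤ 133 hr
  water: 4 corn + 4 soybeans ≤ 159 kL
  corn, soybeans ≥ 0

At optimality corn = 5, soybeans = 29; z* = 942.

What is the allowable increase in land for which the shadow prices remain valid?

Binding constraints: fertilizer, land. The basis is B = [[3,4],[5,5]] with det -5.
Per unit increase in land, x* moves by d = (0.8, -0.6).
The basis stays optimal until water becomes binding; allowable increase = 28.75 acres.

28.75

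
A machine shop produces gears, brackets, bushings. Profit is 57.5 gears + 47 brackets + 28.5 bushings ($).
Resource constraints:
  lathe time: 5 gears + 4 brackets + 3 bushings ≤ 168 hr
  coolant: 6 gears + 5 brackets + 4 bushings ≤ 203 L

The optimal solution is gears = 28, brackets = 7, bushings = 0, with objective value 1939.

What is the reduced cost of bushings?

At the optimum: lathe time uses 168 of 168 (binding); coolant uses 203 of 203 (binding).
From A_Bᵀ y = c: 5·y_lathe time + 6·y_coolant = 57.5; 4·y_lathe time + 5·y_coolant = 47.
This yields shadow prices y_lathe time = 5.5, y_coolant = 5.
Reduced cost of bushings: c₃ − yᵀa₃ = 28.5 − (5.5·3 + 5·4) = 28.5 − 36.5 = -8.

-8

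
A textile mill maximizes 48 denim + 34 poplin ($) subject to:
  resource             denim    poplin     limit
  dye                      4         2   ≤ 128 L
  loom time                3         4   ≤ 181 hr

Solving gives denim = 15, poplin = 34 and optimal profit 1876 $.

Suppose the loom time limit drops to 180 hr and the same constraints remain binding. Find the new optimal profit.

1872

Both dye and loom time are binding at x*.
From A_Bᵀ y = c: 4·y_dye + 3·y_loom time = 48; 2·y_dye + 4·y_loom time = 34.
Solving: y_dye = 9, y_loom time = 4.
Δz = y_loom time·Δb = 4 × (-1) = -4, so new z* = 1876 − 4 = 1872.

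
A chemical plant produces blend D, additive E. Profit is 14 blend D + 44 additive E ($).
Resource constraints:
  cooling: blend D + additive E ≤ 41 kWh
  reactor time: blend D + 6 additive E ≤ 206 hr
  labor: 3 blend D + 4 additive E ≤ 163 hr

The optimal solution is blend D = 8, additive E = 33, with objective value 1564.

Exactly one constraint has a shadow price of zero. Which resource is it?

cooling: 41/41 (binding)
reactor time: 206/206 (binding)
labor: 156/163 (slack 7)
By complementary slackness, a constraint with positive slack has shadow price 0 → labor.

labor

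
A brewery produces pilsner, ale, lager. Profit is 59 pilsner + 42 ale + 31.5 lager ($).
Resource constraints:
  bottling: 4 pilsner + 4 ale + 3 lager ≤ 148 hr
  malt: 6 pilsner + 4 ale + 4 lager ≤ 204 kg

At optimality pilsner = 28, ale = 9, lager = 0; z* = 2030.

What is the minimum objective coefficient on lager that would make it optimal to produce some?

Check each constraint at x*: bottling 148/148 (tight); malt 204/204 (tight).
The binding rows give the dual system: 4·y_bottling + 6·y_malt = 59 and 4·y_bottling + 4·y_malt = 42.
→ y_bottling = 2 and y_malt = 8.5.
lager enters the basis when its profit ≥ yᵀa₃ = 2·3 + 8.5·4 = 40.

40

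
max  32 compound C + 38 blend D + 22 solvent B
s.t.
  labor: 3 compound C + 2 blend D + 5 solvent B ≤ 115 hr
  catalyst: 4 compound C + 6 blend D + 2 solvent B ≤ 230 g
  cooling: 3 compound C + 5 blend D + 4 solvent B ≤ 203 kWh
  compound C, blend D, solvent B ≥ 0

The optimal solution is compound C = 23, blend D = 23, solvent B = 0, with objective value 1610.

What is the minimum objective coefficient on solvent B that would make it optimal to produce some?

30

At the optimum: labor uses 115 of 115 (binding); catalyst uses 230 of 230 (binding); cooling uses 184 of 203 (slack = 19).
Since cooling is not tight, its dual is 0.
The binding rows give the dual system: 3·y_labor + 4·y_catalyst = 32 and 2·y_labor + 6·y_catalyst = 38.
Solving: y_labor = 4, y_catalyst = 5.
solvent B enters the basis when its profit ≥ yᵀa₃ = 4·5 + 5·2 = 30.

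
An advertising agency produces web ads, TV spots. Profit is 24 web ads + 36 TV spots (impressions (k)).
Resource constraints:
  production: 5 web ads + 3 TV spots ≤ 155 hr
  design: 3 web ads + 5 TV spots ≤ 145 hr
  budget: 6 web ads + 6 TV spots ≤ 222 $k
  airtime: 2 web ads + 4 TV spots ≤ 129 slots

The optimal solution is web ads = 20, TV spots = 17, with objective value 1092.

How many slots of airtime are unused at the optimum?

21

airtime used = 2·20 + 4·17 = 108; slack = 129 − 108 = 21.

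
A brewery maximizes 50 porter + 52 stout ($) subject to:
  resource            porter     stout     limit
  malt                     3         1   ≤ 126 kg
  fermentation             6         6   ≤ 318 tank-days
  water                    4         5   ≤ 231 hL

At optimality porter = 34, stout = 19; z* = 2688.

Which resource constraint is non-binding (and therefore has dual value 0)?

malt

malt: 121/126 (slack 5)
fermentation: 318/318 (binding)
water: 231/231 (binding)
By complementary slackness, a constraint with positive slack has shadow price 0 → malt.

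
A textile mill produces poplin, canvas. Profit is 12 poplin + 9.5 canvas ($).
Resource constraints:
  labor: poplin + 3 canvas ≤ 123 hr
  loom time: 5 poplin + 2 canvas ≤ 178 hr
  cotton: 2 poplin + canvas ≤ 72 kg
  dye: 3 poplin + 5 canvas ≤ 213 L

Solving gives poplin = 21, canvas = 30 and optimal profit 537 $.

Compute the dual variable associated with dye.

1

At the optimum: labor uses 111 of 123 (slack = 12); loom time uses 165 of 178 (slack = 13); cotton uses 72 of 72 (binding); dye uses 213 of 213 (binding).
Slack constraints have shadow price 0 (complementary slackness).
The binding rows give the dual system: 2·y_cotton + 3·y_dye = 12 and 1·y_cotton + 5·y_dye = 9.5.
Solving: y_cotton = 4.5, y_dye = 1.
Shadow price of dye = 1.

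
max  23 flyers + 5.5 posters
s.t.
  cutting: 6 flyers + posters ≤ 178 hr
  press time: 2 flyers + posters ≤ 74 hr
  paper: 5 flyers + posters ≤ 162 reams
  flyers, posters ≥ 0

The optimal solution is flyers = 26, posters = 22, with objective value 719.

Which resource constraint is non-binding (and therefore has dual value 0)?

cutting: 178/178 (binding)
press time: 74/74 (binding)
paper: 152/162 (slack 10)
By complementary slackness, a constraint with positive slack has shadow price 0 → paper.

paper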